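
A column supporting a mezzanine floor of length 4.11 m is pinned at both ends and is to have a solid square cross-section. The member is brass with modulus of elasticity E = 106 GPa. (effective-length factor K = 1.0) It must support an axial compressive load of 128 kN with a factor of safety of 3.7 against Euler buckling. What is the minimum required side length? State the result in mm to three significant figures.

Required P_cr = n·P = 3.7 × 128 = 473.6 kN
L_e = K·L = 1 × 4.11 = 4.110 m
Required I = P_cr·L_e²/(π²E) = 4.736×10^5 × 4.110² / (π² × 1.06×10^11) = 7.647×10^-6 m⁴
I_req = 7.647×10^6 mm⁴
Solid square: I = a⁴/12  ⇒  a = (12I)^(1/4) = (12×7.647×10^6)^(1/4) = 97.9 mm

a ≈ 97.9 mm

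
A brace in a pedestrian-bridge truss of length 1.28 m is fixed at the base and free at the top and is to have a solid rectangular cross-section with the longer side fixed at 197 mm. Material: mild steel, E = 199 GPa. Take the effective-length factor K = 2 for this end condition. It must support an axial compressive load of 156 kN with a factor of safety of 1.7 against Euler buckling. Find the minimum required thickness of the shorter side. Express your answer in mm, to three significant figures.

b ≈ 37.8 mm

Required P_cr = n·P = 1.7 × 156 = 265.2 kN
L_e = K·L = 2 × 1.28 = 2.560 m
Required I = P_cr·L_e²/(π²E) = 2.652×10^5 × 2.560² / (π² × 1.99×10^11) = 8.849×10^-7 m⁴
I_req = 8.849×10^5 mm⁴
Rectangle, weak axis: I_min = h·b³/12 with h = 197 mm fixed  ⇒  b = (12I/h)^(1/3) = 37.8 mm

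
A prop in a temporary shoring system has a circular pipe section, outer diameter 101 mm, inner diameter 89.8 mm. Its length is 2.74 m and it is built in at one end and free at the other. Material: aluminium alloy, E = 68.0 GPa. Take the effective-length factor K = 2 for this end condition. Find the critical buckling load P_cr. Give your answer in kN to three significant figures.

d_o = 101 mm, d_i = 89.8 mm
I = π(d_o⁴ − d_i⁴)/64 = π(101⁴ − 89.80⁴)/64 = 1.916×10^6 mm⁴
I = 1.916×10^6 mm⁴ = 1.916×10^-6 m⁴
Effective length L_e = K·L = 2 × 2.74 = 5.480 m
P_cr = π²EI / L_e² = π² × 68.0×10⁹ × 1.916×10^-6 / 5.480² = 4.282×10^4 N

P_cr ≈ 42.8 kN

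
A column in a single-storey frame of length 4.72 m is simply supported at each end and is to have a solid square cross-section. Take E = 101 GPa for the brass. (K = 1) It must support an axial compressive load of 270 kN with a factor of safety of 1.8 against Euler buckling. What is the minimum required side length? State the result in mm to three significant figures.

a ≈ 107 mm

Required P_cr = n·P = 1.8 × 270 = 486.0 kN
L_e = K·L = 1 × 4.72 = 4.720 m
Required I = P_cr·L_e²/(π²E) = 4.860×10^5 × 4.720² / (π² × 1.01×10^11) = 1.086×10^-5 m⁴
I_req = 1.086×10^7 mm⁴
Solid square: I = a⁴/12  ⇒  a = (12I)^(1/4) = (12×1.086×10^7)^(1/4) = 107 mm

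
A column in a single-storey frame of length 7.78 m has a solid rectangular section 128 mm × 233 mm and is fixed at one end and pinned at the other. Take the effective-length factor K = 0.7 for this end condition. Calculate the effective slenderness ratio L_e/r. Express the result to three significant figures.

λ ≈ 147

For a rectangle r_min = b/√12 = 128/√12 = 36.95 mm
L_e = K·L = 0.7 × 7.78 m = 5.446 m = 5446.0 mm
λ = L_e / r_min = 5446.0 / 36.95 = 147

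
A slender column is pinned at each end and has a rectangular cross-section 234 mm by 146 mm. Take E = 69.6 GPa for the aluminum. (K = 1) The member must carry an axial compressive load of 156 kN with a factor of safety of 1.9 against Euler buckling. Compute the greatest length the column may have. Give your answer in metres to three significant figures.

Buckling occurs about the weak axis: I_min = h·b³/12 with b = 146 mm (the shorter side).
I_min = 234×146³/12 = 6.069×10^7 mm⁴
I = 6.069×10^-5 m⁴
Required critical load P_cr = n·P = 1.9 × 156 = 296.4 kN = 2.964×10^5 N
From P_cr = π²EI/(K·L)²:  L = (1/K)·√(π²EI/P_cr) = (1/1)·√(π²×6.96×10^10×6.069×10^-5/2.964×10^5)
L = 11.9 m

L_max ≈ 11.9 m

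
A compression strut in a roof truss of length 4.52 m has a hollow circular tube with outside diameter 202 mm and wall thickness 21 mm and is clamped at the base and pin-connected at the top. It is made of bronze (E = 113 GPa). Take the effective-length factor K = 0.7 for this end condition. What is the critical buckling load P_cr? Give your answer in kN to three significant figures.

P_cr ≈ 5520 kN

Inner diameter d_i = 202 − 2×21 = 160.0 mm
I = π(d_o⁴ − d_i⁴)/64 = π(202⁴ − 160.0⁴)/64 = 4.956×10^7 mm⁴
I = 4.956×10^7 mm⁴ = 4.956×10^-5 m⁴
Effective length L_e = K·L = 0.7 × 4.52 = 3.164 m
P_cr = π²EI / L_e² = π² × 113×10⁹ × 4.956×10^-5 / 3.164² = 5.521×10^6 N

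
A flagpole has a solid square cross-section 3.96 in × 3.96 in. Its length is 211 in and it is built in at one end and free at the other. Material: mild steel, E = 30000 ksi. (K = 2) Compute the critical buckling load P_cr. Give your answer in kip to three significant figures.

P_cr ≈ 34.1 kip

I = a⁴/12 = 3.96⁴/12 = 20.49 in⁴
Effective length L_e = K·L = 2 × 211 = 422.0 in
P_cr = π²EI / L_e² = π² × 30000×10³ × 20.49 / 422.0² = 3.407×10^4 lb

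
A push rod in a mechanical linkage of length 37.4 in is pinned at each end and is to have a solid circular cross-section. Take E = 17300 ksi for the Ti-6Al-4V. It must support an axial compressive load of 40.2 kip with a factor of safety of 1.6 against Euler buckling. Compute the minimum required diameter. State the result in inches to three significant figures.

d ≈ 1.81 in

Required P_cr = n·P = 1.6 × 40.2 = 64.32 kip
L_e = K·L = 1 × 37.4 = 37.40 in
Required I = P_cr·L_e²/(π²E) = 6.432×10^4 × 37.40² / (π² × 1.73×10^7) = 0.5269 in⁴
Solid circle: I = πd⁴/64  ⇒  d = (64I/π)^(1/4) = (64×0.5269/π)^(1/4) = 1.81 in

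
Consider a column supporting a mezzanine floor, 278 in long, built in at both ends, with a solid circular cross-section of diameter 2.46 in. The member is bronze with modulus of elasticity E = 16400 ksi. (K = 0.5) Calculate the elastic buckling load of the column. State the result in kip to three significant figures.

I = πd⁴/64 = π×2.46⁴/64 = 1.798 in⁴
Effective length L_e = K·L = 0.5 × 278 = 139.0 in
P_cr = π²EI / L_e² = π² × 16400×10³ × 1.798 / 139.0² = 1.506×10^4 lb

P_cr ≈ 15.1 kip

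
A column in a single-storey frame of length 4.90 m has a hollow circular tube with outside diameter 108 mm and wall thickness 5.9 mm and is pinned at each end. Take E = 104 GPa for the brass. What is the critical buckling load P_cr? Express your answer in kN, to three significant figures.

Inner diameter d_i = 108 − 2×5.9 = 96.20 mm
I = π(d_o⁴ − d_i⁴)/64 = π(108⁴ − 96.20⁴)/64 = 2.474×10^6 mm⁴
I = 2.474×10^6 mm⁴ = 2.474×10^-6 m⁴
Effective length L_e = K·L = 1 × 4.90 = 4.900 m
P_cr = π²EI / L_e² = π² × 104×10⁹ × 2.474×10^-6 / 4.900² = 1.058×10^5 N

P_cr ≈ 106 kN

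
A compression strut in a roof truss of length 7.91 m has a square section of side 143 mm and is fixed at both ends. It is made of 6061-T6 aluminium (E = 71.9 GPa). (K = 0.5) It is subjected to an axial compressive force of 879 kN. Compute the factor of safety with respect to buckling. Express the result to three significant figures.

n ≈ 1.80

I = a⁴/12 = 143⁴/12 = 3.485×10^7 mm⁴
I = 3.485×10^7 mm⁴ = 3.485×10^-5 m⁴
Effective length L_e = K·L = 0.5 × 7.91 = 3.955 m
P_cr = π²EI / L_e² = π² × 71.9×10⁹ × 3.485×10^-5 / 3.955² = 1.581×10^6 N
Factor of safety n = P_cr / P = 1580.9 / 879 = 1.80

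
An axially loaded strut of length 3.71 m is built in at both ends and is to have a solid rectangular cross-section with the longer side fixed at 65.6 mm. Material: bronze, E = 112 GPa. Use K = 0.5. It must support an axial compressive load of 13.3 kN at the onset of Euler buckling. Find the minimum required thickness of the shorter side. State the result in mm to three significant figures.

b ≈ 19.6 mm

L_e = K·L = 0.5 × 3.71 = 1.855 m
Required I = P_cr·L_e²/(π²E) = 1.330×10^4 × 1.855² / (π² × 1.12×10^11) = 4.140×10^-8 m⁴
I_req = 4.140×10^4 mm⁴
Rectangle, weak axis: I_min = h·b³/12 with h = 65.6 mm fixed  ⇒  b = (12I/h)^(1/3) = 19.6 mm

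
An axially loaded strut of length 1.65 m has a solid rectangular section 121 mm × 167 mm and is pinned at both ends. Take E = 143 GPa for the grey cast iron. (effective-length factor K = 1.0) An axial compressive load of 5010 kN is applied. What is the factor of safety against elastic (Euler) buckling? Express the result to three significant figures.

Buckling occurs about the weak axis: I_min = h·b³/12 with b = 121 mm (the shorter side).
I_min = 167×121³/12 = 2.465×10^7 mm⁴
I = 2.465×10^7 mm⁴ = 2.465×10^-5 m⁴
Effective length L_e = K·L = 1 × 1.65 = 1.650 m
P_cr = π²EI / L_e² = π² × 143×10⁹ × 2.465×10^-5 / 1.650² = 1.278×10^7 N
Factor of safety n = P_cr / P = 12781 / 5010 = 2.55

n ≈ 2.55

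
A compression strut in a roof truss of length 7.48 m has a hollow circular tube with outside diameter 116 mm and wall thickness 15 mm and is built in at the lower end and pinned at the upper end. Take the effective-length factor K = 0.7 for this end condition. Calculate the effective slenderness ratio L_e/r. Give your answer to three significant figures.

λ ≈ 145

Inner diameter d_i = 116 − 2×15 = 86.00 mm
I = π(d_o⁴ − d_i⁴)/64 = π(116⁴ − 86.00⁴)/64 = 6.203×10^6 mm⁴
A = 4.760×10^3 mm²;  r_min = √(I/A) = √(6.203×10^6/4.760×10^3) = 36.10 mm
L_e = K·L = 0.7 × 7.48 m = 5.236 m = 5236.0 mm
λ = L_e / r_min = 5236.0 / 36.10 = 145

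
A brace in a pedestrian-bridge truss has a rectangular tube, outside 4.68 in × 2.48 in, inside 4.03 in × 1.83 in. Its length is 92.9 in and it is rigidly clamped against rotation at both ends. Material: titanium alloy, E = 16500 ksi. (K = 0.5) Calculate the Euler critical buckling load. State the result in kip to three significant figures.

Weak-axis I_min = (h_o·b_o³ − h_i·b_i³)/12 with b_o = 2.48, b_i = 1.830 in (shorter outer/inner sides).
I_min = (4.68×2.48³ − 4.030×1.830³)/12 = 3.891 in⁴
Effective length L_e = K·L = 0.5 × 92.9 = 46.45 in
P_cr = π²EI / L_e² = π² × 16500×10³ × 3.891 / 46.45² = 2.936×10^5 lb

P_cr ≈ 294 kip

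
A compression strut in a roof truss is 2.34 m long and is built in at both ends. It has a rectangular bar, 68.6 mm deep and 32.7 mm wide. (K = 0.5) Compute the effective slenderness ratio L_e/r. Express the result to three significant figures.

Buckling occurs about the weak axis: I_min = h·b³/12 with b = 32.7 mm (the shorter side).
I_min = 68.6×32.7³/12 = 1.999×10^5 mm⁴
A = 2.243×10^3 mm²;  r_min = √(I/A) = √(1.999×10^5/2.243×10^3) = 9.440 mm
L_e = K·L = 0.5 × 2.34 m = 1.170 m = 1170.0 mm
λ = L_e / r_min = 1170.0 / 9.440 = 124

λ ≈ 124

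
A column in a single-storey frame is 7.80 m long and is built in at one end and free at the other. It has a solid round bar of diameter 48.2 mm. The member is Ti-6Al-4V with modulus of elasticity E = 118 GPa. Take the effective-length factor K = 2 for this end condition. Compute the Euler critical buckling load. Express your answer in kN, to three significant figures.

I = πd⁴/64 = π×48.2⁴/64 = 2.649×10^5 mm⁴
I = 2.649×10^5 mm⁴ = 2.649×10^-7 m⁴
Effective length L_e = K·L = 2 × 7.80 = 15.60 m
P_cr = π²EI / L_e² = π² × 118×10⁹ × 2.649×10^-7 / 15.60² = 1.268×10^3 N

P_cr ≈ 1.27 kN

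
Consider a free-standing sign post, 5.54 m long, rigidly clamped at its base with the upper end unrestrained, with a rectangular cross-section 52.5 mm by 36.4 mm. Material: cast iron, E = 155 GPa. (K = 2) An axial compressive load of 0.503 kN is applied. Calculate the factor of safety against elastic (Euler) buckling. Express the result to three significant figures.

Buckling occurs about the weak axis: I_min = h·b³/12 with b = 36.4 mm (the shorter side).
I_min = 52.5×36.4³/12 = 2.110×10^5 mm⁴
I = 2.110×10^5 mm⁴ = 2.110×10^-7 m⁴
Effective length L_e = K·L = 2 × 5.54 = 11.08 m
P_cr = π²EI / L_e² = π² × 155×10⁹ × 2.110×10^-7 / 11.08² = 2.629×10^3 N
Factor of safety n = P_cr / P = 2.6293 / 0.503 = 5.23

n ≈ 5.23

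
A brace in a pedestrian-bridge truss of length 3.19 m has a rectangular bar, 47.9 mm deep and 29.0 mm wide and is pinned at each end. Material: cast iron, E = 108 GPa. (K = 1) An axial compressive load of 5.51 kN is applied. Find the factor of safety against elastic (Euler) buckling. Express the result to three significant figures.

Buckling occurs about the weak axis: I_min = h·b³/12 with b = 29.0 mm (the shorter side).
I_min = 47.9×29.0³/12 = 9.735×10^4 mm⁴
I = 9.735×10^4 mm⁴ = 9.735×10^-8 m⁴
Effective length L_e = K·L = 1 × 3.19 = 3.190 m
P_cr = π²EI / L_e² = π² × 108×10⁹ × 9.735×10^-8 / 3.190² = 1.020×10^4 N
Factor of safety n = P_cr / P = 10.197 / 5.51 = 1.85

n ≈ 1.85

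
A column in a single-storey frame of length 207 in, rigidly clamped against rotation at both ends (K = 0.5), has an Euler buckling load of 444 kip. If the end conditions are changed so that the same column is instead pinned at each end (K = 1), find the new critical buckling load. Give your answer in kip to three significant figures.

P_cr ≈ 111 kip

P_cr ∝ 1/K², so P_cr,new = P_cr,old × (K_old/K_new)² = 444 × (0.5/1)²
= 444 × 0.2500 = 111 kip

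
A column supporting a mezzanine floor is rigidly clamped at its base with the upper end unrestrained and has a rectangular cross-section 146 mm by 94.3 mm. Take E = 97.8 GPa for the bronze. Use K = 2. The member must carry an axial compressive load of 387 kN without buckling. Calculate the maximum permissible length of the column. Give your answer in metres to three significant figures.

Buckling occurs about the weak axis: I_min = h·b³/12 with b = 94.3 mm (the shorter side).
I_min = 146×94.3³/12 = 1.020×10^7 mm⁴
I = 1.020×10^-5 m⁴
At the buckling limit P_cr = P = 3.870×10^5 N
From P_cr = π²EI/(K·L)²:  L = (1/K)·√(π²EI/P_cr) = (1/2)·√(π²×9.78×10^10×1.020×10^-5/3.870×10^5)
L = 2.52 m

L_max ≈ 2.52 m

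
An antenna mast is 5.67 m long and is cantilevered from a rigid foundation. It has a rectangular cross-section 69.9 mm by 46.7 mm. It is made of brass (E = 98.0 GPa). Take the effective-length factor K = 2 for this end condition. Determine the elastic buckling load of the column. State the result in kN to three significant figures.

Buckling occurs about the weak axis: I_min = h·b³/12 with b = 46.7 mm (the shorter side).
I_min = 69.9×46.7³/12 = 5.933×10^5 mm⁴
I = 5.933×10^5 mm⁴ = 5.933×10^-7 m⁴
Effective length L_e = K·L = 2 × 5.67 = 11.34 m
P_cr = π²EI / L_e² = π² × 98.0×10⁹ × 5.933×10^-7 / 11.34² = 4.462×10^3 N

P_cr ≈ 4.46 kN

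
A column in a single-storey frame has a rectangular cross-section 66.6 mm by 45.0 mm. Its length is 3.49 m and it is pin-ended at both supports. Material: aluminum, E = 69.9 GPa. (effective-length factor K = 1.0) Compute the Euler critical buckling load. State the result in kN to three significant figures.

P_cr ≈ 28.6 kN

Buckling occurs about the weak axis: I_min = h·b³/12 with b = 45.0 mm (the shorter side).
I_min = 66.6×45.0³/12 = 5.057×10^5 mm⁴
I = 5.057×10^5 mm⁴ = 5.057×10^-7 m⁴
Effective length L_e = K·L = 1 × 3.49 = 3.490 m
P_cr = π²EI / L_e² = π² × 69.9×10⁹ × 5.057×10^-7 / 3.490² = 2.865×10^4 N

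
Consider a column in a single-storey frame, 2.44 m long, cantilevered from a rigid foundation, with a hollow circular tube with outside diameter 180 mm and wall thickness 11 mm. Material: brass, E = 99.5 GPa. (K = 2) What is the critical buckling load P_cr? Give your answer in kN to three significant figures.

P_cr ≈ 863 kN

Inner diameter d_i = 180 − 2×11 = 158.0 mm
I = π(d_o⁴ − d_i⁴)/64 = π(180⁴ − 158.0⁴)/64 = 2.094×10^7 mm⁴
I = 2.094×10^7 mm⁴ = 2.094×10^-5 m⁴
Effective length L_e = K·L = 2 × 2.44 = 4.880 m
P_cr = π²EI / L_e² = π² × 99.5×10⁹ × 2.094×10^-5 / 4.880² = 8.634×10^5 N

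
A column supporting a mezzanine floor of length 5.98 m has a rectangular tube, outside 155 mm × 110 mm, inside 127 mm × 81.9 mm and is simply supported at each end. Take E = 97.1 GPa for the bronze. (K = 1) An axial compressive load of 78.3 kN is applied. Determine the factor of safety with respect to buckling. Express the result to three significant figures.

n ≈ 3.89

Weak-axis I_min = (h_o·b_o³ − h_i·b_i³)/12 with b_o = 110, b_i = 81.90 mm (shorter outer/inner sides).
I_min = (155×110³ − 127.0×81.90³)/12 = 1.138×10^7 mm⁴
I = 1.138×10^7 mm⁴ = 1.138×10^-5 m⁴
Effective length L_e = K·L = 1 × 5.98 = 5.980 m
P_cr = π²EI / L_e² = π² × 97.1×10⁹ × 1.138×10^-5 / 5.980² = 3.049×10^5 N
Factor of safety n = P_cr / P = 304.92 / 78.3 = 3.89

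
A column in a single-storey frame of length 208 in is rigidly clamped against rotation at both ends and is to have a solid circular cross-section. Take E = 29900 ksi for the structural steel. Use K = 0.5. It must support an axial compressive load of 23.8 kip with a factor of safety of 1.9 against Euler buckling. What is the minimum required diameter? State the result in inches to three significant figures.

d ≈ 2.41 in

Required P_cr = n·P = 1.9 × 23.8 = 45.22 kip
L_e = K·L = 0.5 × 208 = 104.0 in
Required I = P_cr·L_e²/(π²E) = 4.522×10^4 × 104.0² / (π² × 2.99×10^7) = 1.657 in⁴
Solid circle: I = πd⁴/64  ⇒  d = (64I/π)^(1/4) = (64×1.657/π)^(1/4) = 2.41 in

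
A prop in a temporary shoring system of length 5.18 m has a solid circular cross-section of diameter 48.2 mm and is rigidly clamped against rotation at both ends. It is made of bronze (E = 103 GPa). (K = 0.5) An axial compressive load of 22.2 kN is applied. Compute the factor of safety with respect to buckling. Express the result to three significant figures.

n ≈ 1.81

I = πd⁴/64 = π×48.2⁴/64 = 2.649×10^5 mm⁴
I = 2.649×10^5 mm⁴ = 2.649×10^-7 m⁴
Effective length L_e = K·L = 0.5 × 5.18 = 2.590 m
P_cr = π²EI / L_e² = π² × 103×10⁹ × 2.649×10^-7 / 2.590² = 4.015×10^4 N
Factor of safety n = P_cr / P = 40.151 / 22.2 = 1.81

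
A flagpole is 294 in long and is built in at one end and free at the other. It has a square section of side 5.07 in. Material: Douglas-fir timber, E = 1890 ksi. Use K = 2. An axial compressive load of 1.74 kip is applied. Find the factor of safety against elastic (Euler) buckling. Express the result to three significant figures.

I = a⁴/12 = 5.07⁴/12 = 55.06 in⁴
Effective length L_e = K·L = 2 × 294 = 588.0 in
P_cr = π²EI / L_e² = π² × 1890×10³ × 55.06 / 588.0² = 2.971×10^3 lb
Factor of safety n = P_cr / P = 2.9707 / 1.74 = 1.71

n ≈ 1.71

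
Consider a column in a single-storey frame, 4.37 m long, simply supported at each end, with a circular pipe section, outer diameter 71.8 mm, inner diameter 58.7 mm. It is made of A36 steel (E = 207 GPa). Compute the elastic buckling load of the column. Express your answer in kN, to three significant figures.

P_cr ≈ 77.2 kN

d_o = 71.8 mm, d_i = 58.7 mm
I = π(d_o⁴ − d_i⁴)/64 = π(71.8⁴ − 58.70⁴)/64 = 7.218×10^5 mm⁴
I = 7.218×10^5 mm⁴ = 7.218×10^-7 m⁴
Effective length L_e = K·L = 1 × 4.37 = 4.370 m
P_cr = π²EI / L_e² = π² × 207×10⁹ × 7.218×10^-7 / 4.370² = 7.722×10^4 N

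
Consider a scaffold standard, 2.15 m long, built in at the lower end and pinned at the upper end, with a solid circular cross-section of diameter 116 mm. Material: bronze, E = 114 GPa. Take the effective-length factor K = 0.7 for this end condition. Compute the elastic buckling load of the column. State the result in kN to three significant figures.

I = πd⁴/64 = π×116⁴/64 = 8.888×10^6 mm⁴
I = 8.888×10^6 mm⁴ = 8.888×10^-6 m⁴
Effective length L_e = K·L = 0.7 × 2.15 = 1.505 m
P_cr = π²EI / L_e² = π² × 114×10⁹ × 8.888×10^-6 / 1.505² = 4.415×10^6 N

P_cr ≈ 4420 kN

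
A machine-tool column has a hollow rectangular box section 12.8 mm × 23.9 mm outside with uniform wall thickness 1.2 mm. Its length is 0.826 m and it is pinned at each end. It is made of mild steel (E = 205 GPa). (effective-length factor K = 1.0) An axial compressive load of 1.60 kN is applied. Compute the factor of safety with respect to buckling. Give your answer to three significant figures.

n ≈ 4.01

Inner dimensions: h_i = 23.9 − 2×1.2 = 21.50 mm, b_i = 12.8 − 2×1.2 = 10.40 mm
Weak-axis I_min = (h_o·b_o³ − h_i·b_i³)/12 with b_o = 12.8, b_i = 10.40 mm (shorter outer/inner sides).
I_min = (23.9×12.8³ − 21.50×10.40³)/12 = 2.161×10^3 mm⁴
I = 2.161×10^3 mm⁴ = 2.161×10^-9 m⁴
Effective length L_e = K·L = 1 × 0.826 = 0.8260 m
P_cr = π²EI / L_e² = π² × 205×10⁹ × 2.161×10^-9 / 0.8260² = 6.410×10^3 N
Factor of safety n = P_cr / P = 6.4097 / 1.60 = 4.01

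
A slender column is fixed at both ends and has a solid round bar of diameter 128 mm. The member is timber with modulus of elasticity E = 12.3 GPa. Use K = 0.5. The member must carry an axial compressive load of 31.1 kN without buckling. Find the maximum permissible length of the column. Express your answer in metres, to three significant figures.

L_max ≈ 14.3 m

I = πd⁴/64 = π×128⁴/64 = 1.318×10^7 mm⁴
I = 1.318×10^-5 m⁴
At the buckling limit P_cr = P = 3.110×10^4 N
From P_cr = π²EI/(K·L)²:  L = (1/K)·√(π²EI/P_cr) = (1/0.5)·√(π²×1.23×10^10×1.318×10^-5/3.110×10^4)
L = 14.3 m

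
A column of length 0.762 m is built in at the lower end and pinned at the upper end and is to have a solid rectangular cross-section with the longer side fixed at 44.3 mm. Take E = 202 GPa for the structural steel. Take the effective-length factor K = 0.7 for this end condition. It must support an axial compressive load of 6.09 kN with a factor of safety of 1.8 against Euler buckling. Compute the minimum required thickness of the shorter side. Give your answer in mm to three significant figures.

Required P_cr = n·P = 1.8 × 6.09 = 10.96 kN
L_e = K·L = 0.7 × 0.762 = 0.5334 m
Required I = P_cr·L_e²/(π²E) = 1.096×10^4 × 0.5334² / (π² × 2.02×10^11) = 1.564×10^-9 m⁴
I_req = 1.564×10^3 mm⁴
Rectangle, weak axis: I_min = h·b³/12 with h = 44.3 mm fixed  ⇒  b = (12I/h)^(1/3) = 7.51 mm

b ≈ 7.51 mm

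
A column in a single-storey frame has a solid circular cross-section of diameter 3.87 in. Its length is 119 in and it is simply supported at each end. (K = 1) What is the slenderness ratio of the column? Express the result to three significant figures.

I = πd⁴/64 = π×3.87⁴/64 = 11.01 in⁴
A = 11.76 in²;  r_min = √(I/A) = √(11.01/11.76) = 0.9675 in
L_e = K·L = 1 × 119 = 119.0 in
λ = L_e / r_min = 119.00 / 0.9675 = 123

λ ≈ 123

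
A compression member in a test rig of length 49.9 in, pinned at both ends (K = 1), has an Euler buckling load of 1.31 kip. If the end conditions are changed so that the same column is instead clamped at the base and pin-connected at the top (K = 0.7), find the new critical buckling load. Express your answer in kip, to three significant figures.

P_cr ≈ 2.67 kip

P_cr ∝ 1/K², so P_cr,new = P_cr,old × (K_old/K_new)² = 1.31 × (1/0.7)²
= 1.31 × 2.041 = 2.67 kip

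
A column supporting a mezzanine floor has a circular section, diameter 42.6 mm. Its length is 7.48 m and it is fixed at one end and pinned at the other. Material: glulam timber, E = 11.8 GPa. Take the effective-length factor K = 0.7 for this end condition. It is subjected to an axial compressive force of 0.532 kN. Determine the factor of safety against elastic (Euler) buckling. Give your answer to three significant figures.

n ≈ 1.29

I = πd⁴/64 = π×42.6⁴/64 = 1.617×10^5 mm⁴
I = 1.617×10^5 mm⁴ = 1.617×10^-7 m⁴
Effective length L_e = K·L = 0.7 × 7.48 = 5.236 m
P_cr = π²EI / L_e² = π² × 11.8×10⁹ × 1.617×10^-7 / 5.236² = 686.7 N
Factor of safety n = P_cr / P = 0.68674 / 0.532 = 1.29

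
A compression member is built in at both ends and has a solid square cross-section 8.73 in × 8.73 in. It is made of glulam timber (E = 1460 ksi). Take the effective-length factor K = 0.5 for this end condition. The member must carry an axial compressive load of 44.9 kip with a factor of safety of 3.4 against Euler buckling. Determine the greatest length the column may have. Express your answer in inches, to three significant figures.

L_max ≈ 427 in

I = a⁴/12 = 8.73⁴/12 = 484.0 in⁴
Required critical load P_cr = n·P = 3.4 × 44.9 = 152.7 kip = 1.527×10^5 lb
From P_cr = π²EI/(K·L)²:  L = (1/K)·√(π²EI/P_cr) = (1/0.5)·√(π²×1.46×10^6×484.0/1.527×10^5)
L = 427 in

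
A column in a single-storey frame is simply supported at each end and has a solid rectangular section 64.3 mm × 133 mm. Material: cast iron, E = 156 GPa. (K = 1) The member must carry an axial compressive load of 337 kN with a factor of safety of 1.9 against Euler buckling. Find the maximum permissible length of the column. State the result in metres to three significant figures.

L_max ≈ 2.66 m

Buckling occurs about the weak axis: I_min = h·b³/12 with b = 64.3 mm (the shorter side).
I_min = 133×64.3³/12 = 2.946×10^6 mm⁴
I = 2.946×10^-6 m⁴
Required critical load P_cr = n·P = 1.9 × 337 = 640.3 kN = 6.403×10^5 N
From P_cr = π²EI/(K·L)²:  L = (1/K)·√(π²EI/P_cr) = (1/1)·√(π²×1.56×10^11×2.946×10^-6/6.403×10^5)
L = 2.66 m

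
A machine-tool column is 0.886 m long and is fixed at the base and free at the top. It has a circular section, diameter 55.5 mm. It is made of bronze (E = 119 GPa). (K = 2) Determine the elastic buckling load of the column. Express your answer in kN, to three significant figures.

P_cr ≈ 174 kN

I = πd⁴/64 = π×55.5⁴/64 = 4.657×10^5 mm⁴
I = 4.657×10^5 mm⁴ = 4.657×10^-7 m⁴
Effective length L_e = K·L = 2 × 0.886 = 1.772 m
P_cr = π²EI / L_e² = π² × 119×10⁹ × 4.657×10^-7 / 1.772² = 1.742×10^5 N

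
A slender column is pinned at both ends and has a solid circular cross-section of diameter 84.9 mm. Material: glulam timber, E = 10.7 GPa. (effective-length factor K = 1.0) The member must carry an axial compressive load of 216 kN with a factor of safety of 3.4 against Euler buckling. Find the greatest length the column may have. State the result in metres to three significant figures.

L_max ≈ 0.606 m

I = πd⁴/64 = π×84.9⁴/64 = 2.550×10^6 mm⁴
I = 2.550×10^-6 m⁴
Required critical load P_cr = n·P = 3.4 × 216 = 734.4 kN = 7.344×10^5 N
From P_cr = π²EI/(K·L)²:  L = (1/K)·√(π²EI/P_cr) = (1/1)·√(π²×1.07×10^10×2.550×10^-6/7.344×10^5)
L = 0.606 m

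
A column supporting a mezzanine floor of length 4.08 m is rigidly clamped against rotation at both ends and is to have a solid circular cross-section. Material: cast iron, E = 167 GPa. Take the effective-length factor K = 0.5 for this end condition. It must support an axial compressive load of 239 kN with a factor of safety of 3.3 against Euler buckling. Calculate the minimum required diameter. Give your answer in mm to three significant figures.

d ≈ 79.8 mm

Required P_cr = n·P = 3.3 × 239 = 788.7 kN
L_e = K·L = 0.5 × 4.08 = 2.040 m
Required I = P_cr·L_e²/(π²E) = 7.887×10^5 × 2.040² / (π² × 1.67×10^11) = 1.991×10^-6 m⁴
I_req = 1.991×10^6 mm⁴
Solid circle: I = πd⁴/64  ⇒  d = (64I/π)^(1/4) = (64×1.991×10^6/π)^(1/4) = 79.8 mm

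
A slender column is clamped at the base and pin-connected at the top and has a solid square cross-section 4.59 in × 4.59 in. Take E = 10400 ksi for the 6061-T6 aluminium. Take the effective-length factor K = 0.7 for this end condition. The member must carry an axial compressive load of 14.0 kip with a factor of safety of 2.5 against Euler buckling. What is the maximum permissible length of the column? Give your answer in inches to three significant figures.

I = a⁴/12 = 4.59⁴/12 = 36.99 in⁴
Required critical load P_cr = n·P = 2.5 × 14.0 = 35.00 kip = 3.500×10^4 lb
From P_cr = π²EI/(K·L)²:  L = (1/K)·√(π²EI/P_cr) = (1/0.7)·√(π²×1.04×10^7×36.99/3.500×10^4)
L = 471 in

L_max ≈ 471 in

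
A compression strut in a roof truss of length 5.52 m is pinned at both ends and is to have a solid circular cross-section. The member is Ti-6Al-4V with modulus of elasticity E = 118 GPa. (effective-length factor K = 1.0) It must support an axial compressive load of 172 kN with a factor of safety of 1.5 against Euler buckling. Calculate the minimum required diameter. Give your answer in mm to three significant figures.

Required P_cr = n·P = 1.5 × 172 = 258.0 kN
L_e = K·L = 1 × 5.52 = 5.520 m
Required I = P_cr·L_e²/(π²E) = 2.580×10^5 × 5.520² / (π² × 1.18×10^11) = 6.750×10^-6 m⁴
I_req = 6.750×10^6 mm⁴
Solid circle: I = πd⁴/64  ⇒  d = (64I/π)^(1/4) = (64×6.750×10^6/π)^(1/4) = 108 mm

d ≈ 108 mm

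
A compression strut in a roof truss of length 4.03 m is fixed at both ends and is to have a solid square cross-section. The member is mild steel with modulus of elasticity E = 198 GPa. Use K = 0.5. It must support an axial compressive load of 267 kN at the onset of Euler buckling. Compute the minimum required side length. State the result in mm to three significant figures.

a ≈ 50.8 mm

L_e = K·L = 0.5 × 4.03 = 2.015 m
Required I = P_cr·L_e²/(π²E) = 2.670×10^5 × 2.015² / (π² × 1.98×10^11) = 5.547×10^-7 m⁴
I_req = 5.547×10^5 mm⁴
Solid square: I = a⁴/12  ⇒  a = (12I)^(1/4) = (12×5.547×10^5)^(1/4) = 50.8 mm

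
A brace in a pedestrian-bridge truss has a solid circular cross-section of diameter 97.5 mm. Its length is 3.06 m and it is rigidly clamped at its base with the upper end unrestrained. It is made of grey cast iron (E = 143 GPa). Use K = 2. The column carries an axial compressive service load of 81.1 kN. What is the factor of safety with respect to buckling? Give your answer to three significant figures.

I = πd⁴/64 = π×97.5⁴/64 = 4.436×10^6 mm⁴
I = 4.436×10^6 mm⁴ = 4.436×10^-6 m⁴
Effective length L_e = K·L = 2 × 3.06 = 6.120 m
P_cr = π²EI / L_e² = π² × 143×10⁹ × 4.436×10^-6 / 6.120² = 1.672×10^5 N
Factor of safety n = P_cr / P = 167.16 / 81.1 = 2.06

n ≈ 2.06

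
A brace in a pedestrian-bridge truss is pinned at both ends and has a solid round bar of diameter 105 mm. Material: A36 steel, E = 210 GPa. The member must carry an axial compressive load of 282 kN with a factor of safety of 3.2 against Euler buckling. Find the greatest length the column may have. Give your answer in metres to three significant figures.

L_max ≈ 3.70 m

I = πd⁴/64 = π×105⁴/64 = 5.967×10^6 mm⁴
I = 5.967×10^-6 m⁴
Required critical load P_cr = n·P = 3.2 × 282 = 902.4 kN = 9.024×10^5 N
From P_cr = π²EI/(K·L)²:  L = (1/K)·√(π²EI/P_cr) = (1/1)·√(π²×2.10×10^11×5.967×10^-6/9.024×10^5)
L = 3.70 m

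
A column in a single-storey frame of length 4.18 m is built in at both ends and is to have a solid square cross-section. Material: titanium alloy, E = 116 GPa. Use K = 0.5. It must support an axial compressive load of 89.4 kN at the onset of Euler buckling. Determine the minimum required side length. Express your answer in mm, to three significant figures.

L_e = K·L = 0.5 × 4.18 = 2.090 m
Required I = P_cr·L_e²/(π²E) = 8.940×10^4 × 2.090² / (π² × 1.16×10^11) = 3.411×10^-7 m⁴
I_req = 3.411×10^5 mm⁴
Solid square: I = a⁴/12  ⇒  a = (12I)^(1/4) = (12×3.411×10^5)^(1/4) = 45.0 mm

a ≈ 45.0 mm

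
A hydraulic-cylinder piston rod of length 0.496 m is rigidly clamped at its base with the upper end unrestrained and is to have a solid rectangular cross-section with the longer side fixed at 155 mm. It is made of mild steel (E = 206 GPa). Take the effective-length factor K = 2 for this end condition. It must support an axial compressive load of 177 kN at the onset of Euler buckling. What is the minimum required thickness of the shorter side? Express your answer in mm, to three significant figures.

L_e = K·L = 2 × 0.496 = 0.9920 m
Required I = P_cr·L_e²/(π²E) = 1.770×10^5 × 0.9920² / (π² × 2.06×10^11) = 8.567×10^-8 m⁴
I_req = 8.567×10^4 mm⁴
Rectangle, weak axis: I_min = h·b³/12 with h = 155 mm fixed  ⇒  b = (12I/h)^(1/3) = 18.8 mm

b ≈ 18.8 mm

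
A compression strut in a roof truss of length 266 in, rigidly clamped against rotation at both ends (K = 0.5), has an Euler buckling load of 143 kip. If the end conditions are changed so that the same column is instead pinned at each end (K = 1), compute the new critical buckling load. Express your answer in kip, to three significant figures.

P_cr ∝ 1/K², so P_cr,new = P_cr,old × (K_old/K_new)² = 143 × (0.5/1)²
= 143 × 0.2500 = 35.8 kip

P_cr ≈ 35.8 kip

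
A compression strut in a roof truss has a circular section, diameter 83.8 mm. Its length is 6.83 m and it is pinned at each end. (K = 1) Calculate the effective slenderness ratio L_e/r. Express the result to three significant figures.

λ ≈ 326

For a solid circle r = d/4 = 83.8/4 = 20.95 mm
L_e = K·L = 1 × 6.83 m = 6.830 m = 6830.0 mm
λ = L_e / r_min = 6830.0 / 20.95 = 326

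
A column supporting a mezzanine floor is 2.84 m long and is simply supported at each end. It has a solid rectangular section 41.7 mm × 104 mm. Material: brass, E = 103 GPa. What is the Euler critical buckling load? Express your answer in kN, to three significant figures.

P_cr ≈ 79.2 kN

Buckling occurs about the weak axis: I_min = h·b³/12 with b = 41.7 mm (the shorter side).
I_min = 104×41.7³/12 = 6.284×10^5 mm⁴
I = 6.284×10^5 mm⁴ = 6.284×10^-7 m⁴
Effective length L_e = K·L = 1 × 2.84 = 2.840 m
P_cr = π²EI / L_e² = π² × 103×10⁹ × 6.284×10^-7 / 2.840² = 7.921×10^4 N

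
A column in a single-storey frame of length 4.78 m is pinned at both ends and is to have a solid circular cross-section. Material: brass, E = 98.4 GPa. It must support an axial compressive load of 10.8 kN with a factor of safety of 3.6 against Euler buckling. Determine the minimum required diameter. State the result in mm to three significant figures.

d ≈ 65.7 mm

Required P_cr = n·P = 3.6 × 10.8 = 38.88 kN
L_e = K·L = 1 × 4.78 = 4.780 m
Required I = P_cr·L_e²/(π²E) = 3.888×10^4 × 4.780² / (π² × 9.84×10^10) = 9.147×10^-7 m⁴
I_req = 9.147×10^5 mm⁴
Solid circle: I = πd⁴/64  ⇒  d = (64I/π)^(1/4) = (64×9.147×10^5/π)^(1/4) = 65.7 mm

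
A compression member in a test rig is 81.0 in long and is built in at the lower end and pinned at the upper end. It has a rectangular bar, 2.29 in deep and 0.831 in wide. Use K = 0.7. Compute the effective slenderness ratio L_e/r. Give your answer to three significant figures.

Buckling occurs about the weak axis: I_min = h·b³/12 with b = 0.831 in (the shorter side).
I_min = 2.29×0.831³/12 = 0.1095 in⁴
A = 1.903 in²;  r_min = √(I/A) = √(0.1095/1.903) = 0.2399 in
L_e = K·L = 0.7 × 81.0 = 56.70 in
λ = L_e / r_min = 56.700 / 0.2399 = 236

λ ≈ 236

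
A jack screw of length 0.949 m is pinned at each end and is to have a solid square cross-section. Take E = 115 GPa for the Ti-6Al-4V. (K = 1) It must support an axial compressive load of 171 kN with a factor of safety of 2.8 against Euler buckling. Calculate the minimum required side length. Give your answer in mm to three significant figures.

a ≈ 46.2 mm

Required P_cr = n·P = 2.8 × 171 = 478.8 kN
L_e = K·L = 1 × 0.949 = 0.9490 m
Required I = P_cr·L_e²/(π²E) = 4.788×10^5 × 0.9490² / (π² × 1.15×10^11) = 3.799×10^-7 m⁴
I_req = 3.799×10^5 mm⁴
Solid square: I = a⁴/12  ⇒  a = (12I)^(1/4) = (12×3.799×10^5)^(1/4) = 46.2 mm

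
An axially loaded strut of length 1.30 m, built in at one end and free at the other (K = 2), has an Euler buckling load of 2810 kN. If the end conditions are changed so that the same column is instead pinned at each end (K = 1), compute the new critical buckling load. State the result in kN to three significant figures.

P_cr ≈ 11200 kN

P_cr ∝ 1/K², so P_cr,new = P_cr,old × (K_old/K_new)² = 2810 × (2/1)²
= 2810 × 4.000 = 11200 kN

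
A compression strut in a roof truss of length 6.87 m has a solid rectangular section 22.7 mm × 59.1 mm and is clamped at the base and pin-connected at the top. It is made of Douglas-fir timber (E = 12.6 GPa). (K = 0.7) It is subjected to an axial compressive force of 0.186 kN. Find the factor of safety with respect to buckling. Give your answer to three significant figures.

n ≈ 1.67

Buckling occurs about the weak axis: I_min = h·b³/12 with b = 22.7 mm (the shorter side).
I_min = 59.1×22.7³/12 = 5.761×10^4 mm⁴
I = 5.761×10^4 mm⁴ = 5.761×10^-8 m⁴
Effective length L_e = K·L = 0.7 × 6.87 = 4.809 m
P_cr = π²EI / L_e² = π² × 12.6×10⁹ × 5.761×10^-8 / 4.809² = 309.8 N
Factor of safety n = P_cr / P = 0.30977 / 0.186 = 1.67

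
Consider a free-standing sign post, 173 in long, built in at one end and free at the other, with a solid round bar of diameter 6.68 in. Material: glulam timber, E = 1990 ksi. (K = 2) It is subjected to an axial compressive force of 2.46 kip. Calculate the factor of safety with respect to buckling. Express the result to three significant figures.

I = πd⁴/64 = π×6.68⁴/64 = 97.74 in⁴
Effective length L_e = K·L = 2 × 173 = 346.0 in
P_cr = π²EI / L_e² = π² × 1990×10³ × 97.74 / 346.0² = 1.604×10^4 lb
Factor of safety n = P_cr / P = 16.035 / 2.46 = 6.52

n ≈ 6.52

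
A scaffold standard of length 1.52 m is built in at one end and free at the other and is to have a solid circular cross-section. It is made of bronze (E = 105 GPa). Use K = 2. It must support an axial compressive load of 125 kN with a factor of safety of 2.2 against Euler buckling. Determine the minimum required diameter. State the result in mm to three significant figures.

d ≈ 84.1 mm

Required P_cr = n·P = 2.2 × 125 = 275.0 kN
L_e = K·L = 2 × 1.52 = 3.040 m
Required I = P_cr·L_e²/(π²E) = 2.750×10^5 × 3.040² / (π² × 1.05×10^11) = 2.452×10^-6 m⁴
I_req = 2.452×10^6 mm⁴
Solid circle: I = πd⁴/64  ⇒  d = (64I/π)^(1/4) = (64×2.452×10^6/π)^(1/4) = 84.1 mm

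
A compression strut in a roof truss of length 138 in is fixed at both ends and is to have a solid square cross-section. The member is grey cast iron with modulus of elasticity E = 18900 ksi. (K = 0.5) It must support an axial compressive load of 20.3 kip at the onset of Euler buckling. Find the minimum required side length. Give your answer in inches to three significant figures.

a ≈ 1.58 in

L_e = K·L = 0.5 × 138 = 69.00 in
Required I = P_cr·L_e²/(π²E) = 2.030×10^4 × 69.00² / (π² × 1.89×10^7) = 0.5181 in⁴
Solid square: I = a⁴/12  ⇒  a = (12I)^(1/4) = (12×0.5181)^(1/4) = 1.58 in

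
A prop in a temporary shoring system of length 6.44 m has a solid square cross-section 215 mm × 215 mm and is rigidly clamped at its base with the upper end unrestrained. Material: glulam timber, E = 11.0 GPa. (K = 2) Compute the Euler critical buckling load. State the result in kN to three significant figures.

P_cr ≈ 117 kN

I = a⁴/12 = 215⁴/12 = 1.781×10^8 mm⁴
I = 1.781×10^8 mm⁴ = 1.781×10^-4 m⁴
Effective length L_e = K·L = 2 × 6.44 = 12.88 m
P_cr = π²EI / L_e² = π² × 11.0×10⁹ × 1.781×10^-4 / 12.88² = 1.165×10^5 N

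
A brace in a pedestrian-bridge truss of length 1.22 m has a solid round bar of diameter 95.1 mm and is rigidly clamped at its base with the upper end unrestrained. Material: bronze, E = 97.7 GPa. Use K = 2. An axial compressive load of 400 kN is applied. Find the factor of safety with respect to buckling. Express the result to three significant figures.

I = πd⁴/64 = π×95.1⁴/64 = 4.015×10^6 mm⁴
I = 4.015×10^6 mm⁴ = 4.015×10^-6 m⁴
Effective length L_e = K·L = 2 × 1.22 = 2.440 m
P_cr = π²EI / L_e² = π² × 97.7×10⁹ × 4.015×10^-6 / 2.440² = 6.503×10^5 N
Factor of safety n = P_cr / P = 650.29 / 400 = 1.63

n ≈ 1.63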